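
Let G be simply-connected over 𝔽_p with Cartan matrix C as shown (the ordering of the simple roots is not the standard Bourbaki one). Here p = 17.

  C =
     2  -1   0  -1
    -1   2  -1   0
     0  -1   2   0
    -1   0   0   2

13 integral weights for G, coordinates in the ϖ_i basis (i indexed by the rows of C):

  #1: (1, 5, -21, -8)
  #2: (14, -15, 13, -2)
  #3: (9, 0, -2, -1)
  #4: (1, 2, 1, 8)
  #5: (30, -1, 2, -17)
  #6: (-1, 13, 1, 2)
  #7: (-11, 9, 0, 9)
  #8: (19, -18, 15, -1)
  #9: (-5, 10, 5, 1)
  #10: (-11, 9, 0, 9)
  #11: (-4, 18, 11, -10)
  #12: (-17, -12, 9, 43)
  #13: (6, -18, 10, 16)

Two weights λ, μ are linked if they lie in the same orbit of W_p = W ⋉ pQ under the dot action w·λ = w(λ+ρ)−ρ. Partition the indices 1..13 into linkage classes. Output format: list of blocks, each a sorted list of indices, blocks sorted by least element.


Dynkin diagram of C (from the 6 off-diagonal −1 entries): A_4.

Each λ_j+ρ reduced to Ā_17; 4-tuples below use C's row order:

    λ_1+ρ ↦ (2, 3, 2, 9)
    λ_2+ρ ↦ (0, 14, 0, 1)
    λ_3+ρ ↦ (10, 0, 1, 0)
    λ_4+ρ ↦ (2, 3, 2, 9)
    λ_5+ρ ↦ (0, 14, 0, 1)
    λ_6+ρ ↦ (0, 14, 0, 1)
    λ_7+ρ ↦ (10, 0, 1, 0)
    λ_8+ρ ↦ (0, 14, 0, 1)
    λ_9+ρ ↦ (2, 7, 6, 2)
    λ_10+ρ ↦ (10, 0, 1, 0)
    λ_11+ρ ↦ (2, 3, 2, 9)
    λ_12+ρ ↦ (10, 0, 1, 0)
    λ_13+ρ ↦ (10, 0, 1, 0)

These 13 weights hit 4 W_17-dot-orbits; sizes (3, 4, 5, 1):

[[1, 4, 11], [2, 5, 6, 8], [3, 7, 10, 12, 13], [9]]


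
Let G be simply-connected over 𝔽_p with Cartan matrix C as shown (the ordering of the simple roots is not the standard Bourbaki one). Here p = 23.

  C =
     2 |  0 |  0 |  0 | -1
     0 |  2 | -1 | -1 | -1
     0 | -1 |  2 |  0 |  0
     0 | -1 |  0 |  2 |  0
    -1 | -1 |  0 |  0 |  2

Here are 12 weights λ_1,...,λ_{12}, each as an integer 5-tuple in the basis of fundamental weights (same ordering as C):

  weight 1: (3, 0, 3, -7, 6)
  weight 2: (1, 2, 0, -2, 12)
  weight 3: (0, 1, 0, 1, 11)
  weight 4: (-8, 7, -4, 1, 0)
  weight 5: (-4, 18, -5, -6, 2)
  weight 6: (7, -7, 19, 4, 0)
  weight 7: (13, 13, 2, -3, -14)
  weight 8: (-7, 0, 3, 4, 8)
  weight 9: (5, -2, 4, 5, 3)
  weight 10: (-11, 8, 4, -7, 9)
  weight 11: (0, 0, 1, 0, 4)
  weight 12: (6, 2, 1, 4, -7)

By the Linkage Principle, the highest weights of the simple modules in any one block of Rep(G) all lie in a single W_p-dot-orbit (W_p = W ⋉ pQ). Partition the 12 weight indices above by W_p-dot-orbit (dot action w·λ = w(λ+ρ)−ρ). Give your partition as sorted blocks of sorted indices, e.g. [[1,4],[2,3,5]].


Type D_5, rank 5, |W|=1920; reorder rows/cols to standard.

Folding the 12 weights λ_j+ρ into Ā_23 (reps in the given 5-coord order):

  1: (4, 4, 1, 1, 2) · 2: (2, 2, 1, 1, 2) · 3: (1, 2, 1, 2, 3) · 4: (1, 1, 2, 1, 5) · 5: (6, 1, 4, 5, 3) · 6: (3, 0, 14, 1, 0) · 7: (1, 1, 2, 1, 5) · 8: (6, 1, 4, 5, 3) · 9: (6, 1, 4, 5, 3) · 10: (6, 1, 4, 5, 3) · 11: (1, 1, 2, 1, 5) · 12: (1, 2, 1, 2, 3)

Linkage partition of the 12 weights (6 classes, p=23):

[[1], [2], [3, 12], [4, 7, 11], [5, 8, 9, 10], [6]]


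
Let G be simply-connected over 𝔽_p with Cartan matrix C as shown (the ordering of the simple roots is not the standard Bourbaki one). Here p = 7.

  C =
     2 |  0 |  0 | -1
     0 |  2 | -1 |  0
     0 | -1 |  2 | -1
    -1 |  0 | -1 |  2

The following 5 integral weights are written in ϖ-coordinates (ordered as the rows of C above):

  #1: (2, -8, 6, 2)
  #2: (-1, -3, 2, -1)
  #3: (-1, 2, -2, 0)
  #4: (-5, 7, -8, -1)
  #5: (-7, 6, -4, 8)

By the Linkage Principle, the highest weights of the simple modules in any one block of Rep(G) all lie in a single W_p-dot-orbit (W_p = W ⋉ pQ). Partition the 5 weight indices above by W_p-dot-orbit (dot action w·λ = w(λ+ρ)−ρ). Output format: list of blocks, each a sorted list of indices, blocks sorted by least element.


A_4 Cartan matrix, 4 simple roots permuted; ρ=(1,1,1,1).

Each λ_j+ρ reduced to Ā_7; 4-tuples below use C's row order:

    λ_1+ρ ↦ (3, 1, 0, 0)
    λ_2+ρ ↦ (0, 2, 1, 0)
    λ_3+ρ ↦ (0, 2, 1, 0)
    λ_4+ρ ↦ (3, 1, 0, 0)
    λ_5+ρ ↦ (0, 2, 1, 0)

2 distinct reps among the 5 weights ⇒ 2 W_7-linkage classes:

[[1, 4], [2, 3, 5]]


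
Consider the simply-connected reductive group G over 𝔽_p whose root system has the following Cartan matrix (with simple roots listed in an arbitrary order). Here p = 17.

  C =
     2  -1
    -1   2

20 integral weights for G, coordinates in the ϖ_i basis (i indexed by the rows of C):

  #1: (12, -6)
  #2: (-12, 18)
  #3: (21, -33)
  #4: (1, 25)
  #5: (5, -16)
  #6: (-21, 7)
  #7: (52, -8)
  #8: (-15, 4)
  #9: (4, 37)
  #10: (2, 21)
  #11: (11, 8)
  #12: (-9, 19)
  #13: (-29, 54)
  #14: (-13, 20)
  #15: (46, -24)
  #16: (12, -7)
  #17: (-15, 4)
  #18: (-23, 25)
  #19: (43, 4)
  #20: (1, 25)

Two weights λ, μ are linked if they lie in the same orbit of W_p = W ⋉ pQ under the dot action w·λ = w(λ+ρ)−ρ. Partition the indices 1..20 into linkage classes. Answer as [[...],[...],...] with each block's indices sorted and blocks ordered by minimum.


C ↔ A_2 under row/col permutation; |W(A_2)| = 6.

Each λ_j+ρ reduced to Ā_17; 2-tuples below use C's row order:

  [1] (8, 5)
  [2] (9, 6)
  [3] (5, 2)
  [4] (9, 6)
  [5] (9, 6)
  [6] (5, 9)
  [7] (5, 2)
  [8] (5, 9)
  [9] (8, 5)
  [10] (5, 9)
  [11] (8, 5)
  [12] (5, 9)
  [13] (7, 6)
  [14] (8, 5)
  [15] (7, 6)
  [16] (7, 6)
  [17] (5, 9)
  [18] (8, 5)
  [19] (5, 2)
  [20] (9, 6)

Partition of {1..20} into 5 W_17-dot-orbits:

[[1, 9, 11, 14, 18], [2, 4, 5, 20], [3, 7, 19], [6, 8, 10, 12, 17], [13, 15, 16]]


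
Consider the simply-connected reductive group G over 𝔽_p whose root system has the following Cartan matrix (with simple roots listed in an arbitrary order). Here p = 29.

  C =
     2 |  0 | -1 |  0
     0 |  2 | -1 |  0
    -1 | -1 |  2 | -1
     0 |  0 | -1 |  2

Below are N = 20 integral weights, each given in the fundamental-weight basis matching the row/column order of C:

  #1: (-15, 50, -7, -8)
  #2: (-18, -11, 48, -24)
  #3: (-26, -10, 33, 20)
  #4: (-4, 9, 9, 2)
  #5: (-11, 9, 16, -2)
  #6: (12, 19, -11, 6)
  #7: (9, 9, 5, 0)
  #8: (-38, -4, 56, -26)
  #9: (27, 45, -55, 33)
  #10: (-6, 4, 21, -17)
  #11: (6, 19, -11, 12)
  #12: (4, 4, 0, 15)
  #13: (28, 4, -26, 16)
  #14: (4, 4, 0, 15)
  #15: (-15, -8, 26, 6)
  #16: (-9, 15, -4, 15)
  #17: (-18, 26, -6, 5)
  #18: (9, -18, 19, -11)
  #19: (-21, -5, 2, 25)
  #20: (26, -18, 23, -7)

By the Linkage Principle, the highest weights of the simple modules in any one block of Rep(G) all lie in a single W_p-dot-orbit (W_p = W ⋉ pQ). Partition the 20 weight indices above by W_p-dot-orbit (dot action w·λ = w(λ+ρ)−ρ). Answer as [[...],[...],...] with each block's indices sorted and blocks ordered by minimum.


Dynkin diagram of C (from the 6 off-diagonal −1 entries): D_4.

Each λ_j+ρ reduced to Ā_29; 4-tuples below use C's row order:

  λ_1+ρ ↦ (9, 2, 5, 2)
  λ_2+ρ ↦ (3, 10, 6, 3)
  λ_3+ρ ↦ (1, 17, 3, 5)
  λ_4+ρ ↦ (3, 10, 6, 3)
  λ_5+ρ ↦ (10, 10, 2, 1)
  λ_6+ρ ↦ (3, 10, 6, 3)
  λ_7+ρ ↦ (10, 10, 2, 1)
  λ_8+ρ ↦ (1, 17, 3, 5)
  λ_9+ρ ↦ (1, 17, 3, 5)
  λ_10+ρ ↦ (5, 5, 1, 16)
  λ_11+ρ ↦ (3, 10, 6, 3)
  λ_12+ρ ↦ (5, 5, 1, 16)
  λ_13+ρ ↦ (1, 17, 3, 5)
  λ_14+ρ ↦ (5, 5, 1, 16)
  λ_15+ρ ↦ (9, 2, 5, 2)
  λ_16+ρ ↦ (3, 5, 8, 5)
  λ_17+ρ ↦ (5, 5, 1, 16)
  λ_18+ρ ↦ (3, 10, 6, 3)
  λ_19+ρ ↦ (1, 17, 3, 5)
  λ_20+ρ ↦ (5, 5, 1, 16)

Partition of {1..20} into 6 W_29-dot-orbits:

[[1, 15], [2, 4, 6, 11, 18], [3, 8, 9, 13, 19], [5, 7], [10, 12, 14, 17, 20], [16]]


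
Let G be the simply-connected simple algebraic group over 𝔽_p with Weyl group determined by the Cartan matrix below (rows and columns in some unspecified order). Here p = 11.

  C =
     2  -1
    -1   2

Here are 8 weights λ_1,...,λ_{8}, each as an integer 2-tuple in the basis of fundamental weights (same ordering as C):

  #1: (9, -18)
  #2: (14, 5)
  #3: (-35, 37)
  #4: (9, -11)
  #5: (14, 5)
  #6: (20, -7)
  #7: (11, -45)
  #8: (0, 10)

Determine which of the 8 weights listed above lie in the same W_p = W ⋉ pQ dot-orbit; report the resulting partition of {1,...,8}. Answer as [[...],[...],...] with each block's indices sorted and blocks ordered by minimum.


C ↔ A_2 under row/col permutation; |W(A_2)| = 6.

λ_j+ρ reflected into Ā_11 (⟨·,θ^∨⟩≤11); 2-tuples as given:

    1: (1, 4)
    2: (1, 4)
    3: (1, 4)
    4: (0, 10)
    5: (1, 4)
    6: (1, 4)
    7: (0, 10)
    8: (0, 10)

Linkage partition of the 8 weights (2 classes, p=11):

[[1, 2, 3, 5, 6], [4, 7, 8]]


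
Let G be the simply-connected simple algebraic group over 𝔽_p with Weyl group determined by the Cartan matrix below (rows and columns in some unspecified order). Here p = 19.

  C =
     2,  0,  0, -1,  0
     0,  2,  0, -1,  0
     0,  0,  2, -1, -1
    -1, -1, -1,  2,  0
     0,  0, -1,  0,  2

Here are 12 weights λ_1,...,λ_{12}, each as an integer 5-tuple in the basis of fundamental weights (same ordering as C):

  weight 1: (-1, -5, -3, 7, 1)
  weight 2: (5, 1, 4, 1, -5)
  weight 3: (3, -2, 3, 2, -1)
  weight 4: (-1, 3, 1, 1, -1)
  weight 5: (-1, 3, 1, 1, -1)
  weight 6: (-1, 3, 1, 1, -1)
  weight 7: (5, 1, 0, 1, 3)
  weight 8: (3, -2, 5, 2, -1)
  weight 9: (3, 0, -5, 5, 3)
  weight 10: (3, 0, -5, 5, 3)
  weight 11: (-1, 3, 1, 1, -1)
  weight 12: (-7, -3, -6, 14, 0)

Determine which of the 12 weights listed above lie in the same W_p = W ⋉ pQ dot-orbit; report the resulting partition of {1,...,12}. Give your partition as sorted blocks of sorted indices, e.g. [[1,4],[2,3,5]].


Type D_5, rank 5, |W|=1920; reorder rows/cols to standard.

Alcove-folded reps (p=19, 12 weights, presented ϖ-order):

  1: (0, 4, 2, 2, 0);  2: (6, 2, 1, 2, 4);  3: (4, 1, 4, 2, 0);  4: (0, 4, 2, 2, 0);  5: (0, 4, 2, 2, 0);  6: (0, 4, 2, 2, 0);  7: (6, 2, 1, 2, 4);  8: (4, 1, 4, 2, 0);  9: (4, 1, 4, 2, 0);  10: (4, 1, 4, 2, 0);  11: (0, 4, 2, 2, 0);  12: (6, 2, 1, 2, 4)

3 distinct reps among the 12 weights ⇒ 3 W_19-linkage classes:

[[1, 4, 5, 6, 11], [2, 7, 12], [3, 8, 9, 10]]


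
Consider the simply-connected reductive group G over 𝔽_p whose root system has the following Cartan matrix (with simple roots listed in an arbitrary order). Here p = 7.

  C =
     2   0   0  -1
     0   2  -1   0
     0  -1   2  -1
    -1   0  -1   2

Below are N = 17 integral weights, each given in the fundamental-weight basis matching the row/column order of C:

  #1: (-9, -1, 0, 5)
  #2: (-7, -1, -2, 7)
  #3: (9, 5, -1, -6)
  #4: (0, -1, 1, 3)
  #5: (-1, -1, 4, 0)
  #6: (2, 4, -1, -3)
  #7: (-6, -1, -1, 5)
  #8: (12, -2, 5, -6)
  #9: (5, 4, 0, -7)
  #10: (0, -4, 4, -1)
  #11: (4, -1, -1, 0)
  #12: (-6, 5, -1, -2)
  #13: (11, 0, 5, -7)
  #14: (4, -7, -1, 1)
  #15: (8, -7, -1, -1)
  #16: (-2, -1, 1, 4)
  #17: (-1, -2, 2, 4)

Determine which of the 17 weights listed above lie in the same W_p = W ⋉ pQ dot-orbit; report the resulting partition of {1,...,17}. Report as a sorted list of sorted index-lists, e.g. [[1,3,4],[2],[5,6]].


Dynkin diagram of C (from the 6 off-diagonal −1 entries): A_4.

Folding the 17 weights λ_j+ρ into Ā_7 (reps in the given 4-coord order):

  λ_1+ρ ↦ (5, 0, 0, 1)
  λ_2+ρ ↦ (5, 0, 0, 1)
  λ_3+ρ ↦ (1, 3, 2, 0)
  λ_4+ρ ↦ (1, 0, 2, 4)
  λ_5+ρ ↦ (0, 0, 5, 1)
  λ_6+ρ ↦ (1, 3, 2, 0)
  λ_7+ρ ↦ (5, 0, 0, 1)
  λ_8+ρ ↦ (0, 0, 5, 1)
  λ_9+ρ ↦ (0, 0, 5, 1)
  λ_10+ρ ↦ (1, 3, 2, 0)
  λ_11+ρ ↦ (5, 0, 0, 1)
  λ_12+ρ ↦ (0, 0, 5, 1)
  λ_13+ρ ↦ (0, 0, 5, 1)
  λ_14+ρ ↦ (1, 0, 2, 4)
  λ_15+ρ ↦ (1, 0, 2, 4)
  λ_16+ρ ↦ (1, 0, 2, 4)
  λ_17+ρ ↦ (1, 0, 2, 4)

Linkage partition of the 17 weights (4 classes, p=7):

[[1, 2, 7, 11], [3, 6, 10], [4, 14, 15, 16, 17], [5, 8, 9, 12, 13]]


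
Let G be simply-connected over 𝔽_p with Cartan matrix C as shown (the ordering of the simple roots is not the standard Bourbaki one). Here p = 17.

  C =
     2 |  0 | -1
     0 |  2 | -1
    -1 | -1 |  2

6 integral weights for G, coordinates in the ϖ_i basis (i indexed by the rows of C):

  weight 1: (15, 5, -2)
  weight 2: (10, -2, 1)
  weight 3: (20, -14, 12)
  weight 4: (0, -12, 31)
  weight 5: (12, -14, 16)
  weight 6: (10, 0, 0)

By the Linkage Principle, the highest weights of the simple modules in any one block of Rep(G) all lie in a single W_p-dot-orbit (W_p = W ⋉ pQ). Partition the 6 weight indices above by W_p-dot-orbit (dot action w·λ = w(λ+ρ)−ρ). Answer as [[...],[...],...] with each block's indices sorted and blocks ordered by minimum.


Type A_3, rank 3, |W|=24; reorder rows/cols to standard.

λ_j+ρ reflected into Ā_17 (⟨·,θ^∨⟩≤17); 3-tuples as given:

    1: (11, 1, 1)
    2: (11, 1, 1)
    3: (0, 0, 4)
    4: (11, 1, 1)
    5: (0, 0, 4)
    6: (11, 1, 1)

These 6 weights hit 2 W_17-dot-orbits; sizes (4, 2):

[[1, 2, 4, 6], [3, 5]]


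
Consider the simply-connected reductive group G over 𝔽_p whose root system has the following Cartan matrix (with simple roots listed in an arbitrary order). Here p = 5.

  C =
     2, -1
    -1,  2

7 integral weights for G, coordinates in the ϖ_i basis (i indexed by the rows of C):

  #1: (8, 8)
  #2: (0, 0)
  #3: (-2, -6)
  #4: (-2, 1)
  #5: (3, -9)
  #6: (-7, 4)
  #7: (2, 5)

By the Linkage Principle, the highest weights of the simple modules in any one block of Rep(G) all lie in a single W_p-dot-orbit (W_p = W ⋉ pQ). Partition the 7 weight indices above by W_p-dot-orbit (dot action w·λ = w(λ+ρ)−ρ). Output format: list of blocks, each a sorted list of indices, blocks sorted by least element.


Root system A_2: the 2×2 matrix C matches after relabeling.

Ā_5 reps of the 7 weights (A_2, coords as presented):

  λ_1+ρ ↦ (1, 1);  λ_2+ρ ↦ (1, 1);  λ_3+ρ ↦ (4, 0);  λ_4+ρ ↦ (1, 1);  λ_5+ρ ↦ (1, 1);  λ_6+ρ ↦ (4, 0);  λ_7+ρ ↦ (1, 1)

These 7 weights hit 2 W_5-dot-orbits; sizes (5, 2):

[[1, 2, 4, 5, 7], [3, 6]]


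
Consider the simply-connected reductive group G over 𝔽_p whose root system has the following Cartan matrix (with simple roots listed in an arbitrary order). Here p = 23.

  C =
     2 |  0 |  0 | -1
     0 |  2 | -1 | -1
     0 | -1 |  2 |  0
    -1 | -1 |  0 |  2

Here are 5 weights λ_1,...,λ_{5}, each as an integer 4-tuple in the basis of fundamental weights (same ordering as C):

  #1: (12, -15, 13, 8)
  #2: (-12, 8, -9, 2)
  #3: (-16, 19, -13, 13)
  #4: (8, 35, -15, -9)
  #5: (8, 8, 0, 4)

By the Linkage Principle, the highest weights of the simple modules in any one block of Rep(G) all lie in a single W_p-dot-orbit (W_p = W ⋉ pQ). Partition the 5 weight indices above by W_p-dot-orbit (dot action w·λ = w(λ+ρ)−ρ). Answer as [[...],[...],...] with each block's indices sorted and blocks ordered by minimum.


A_4 Cartan matrix, 4 simple roots permuted; ρ=(1,1,1,1).

W_23-reps of the 5 weights in Ā_23 (same 4-coord order as C):

  [1] (8, 9, 0, 5)
  [2] (3, 7, 1, 1)
  [3] (3, 7, 1, 1)
  [4] (8, 9, 0, 5)
  [5] (8, 9, 0, 5)

The 5 indices split into 2 linkage classes (same alcove rep ⇔ same W_23-dot-orbit):

[[1, 4, 5], [2, 3]]


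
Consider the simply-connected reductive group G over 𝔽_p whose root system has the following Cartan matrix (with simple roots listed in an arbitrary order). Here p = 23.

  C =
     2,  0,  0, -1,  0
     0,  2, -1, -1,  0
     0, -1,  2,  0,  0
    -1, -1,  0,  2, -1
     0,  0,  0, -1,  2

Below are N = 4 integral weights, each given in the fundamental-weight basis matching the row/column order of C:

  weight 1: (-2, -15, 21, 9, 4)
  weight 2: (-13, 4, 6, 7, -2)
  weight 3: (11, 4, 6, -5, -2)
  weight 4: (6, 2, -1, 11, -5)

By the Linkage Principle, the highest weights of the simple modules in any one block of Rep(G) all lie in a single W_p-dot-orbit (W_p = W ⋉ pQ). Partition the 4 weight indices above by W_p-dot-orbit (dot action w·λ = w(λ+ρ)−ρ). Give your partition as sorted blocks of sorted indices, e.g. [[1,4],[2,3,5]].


D_5 Cartan matrix, 5 simple roots permuted; ρ=(1,1,1,1,1).

Folding the 4 weights λ_j+ρ into Ā_23 (reps in the given 5-coord order):

  λ_1+ρ ↦ (4, 0, 8, 1, 0)
  λ_2+ρ ↦ (7, 0, 7, 1, 4)
  λ_3+ρ ↦ (7, 0, 7, 1, 4)
  λ_4+ρ ↦ (7, 0, 7, 1, 4)

These 4 weights hit 2 W_23-dot-orbits; sizes (1, 3):

[[1], [2, 3, 4]]


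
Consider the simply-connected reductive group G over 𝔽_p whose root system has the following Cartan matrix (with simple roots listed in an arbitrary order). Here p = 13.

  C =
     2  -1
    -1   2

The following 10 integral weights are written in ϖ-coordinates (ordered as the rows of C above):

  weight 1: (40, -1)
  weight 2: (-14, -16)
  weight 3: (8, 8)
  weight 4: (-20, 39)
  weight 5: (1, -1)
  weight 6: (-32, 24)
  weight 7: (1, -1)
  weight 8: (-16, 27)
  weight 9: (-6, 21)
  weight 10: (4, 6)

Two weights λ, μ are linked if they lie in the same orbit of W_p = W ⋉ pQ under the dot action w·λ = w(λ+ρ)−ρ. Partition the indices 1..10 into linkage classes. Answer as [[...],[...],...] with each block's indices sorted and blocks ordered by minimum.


Root system A_2: the 2×2 matrix C matches after relabeling.

Alcove-folded reps (p=13, 10 weights, presented ϖ-order):

  [1] (2, 0)
  [2] (2, 0)
  [3] (4, 4)
  [4] (5, 7)
  [5] (2, 0)
  [6] (5, 7)
  [7] (2, 0)
  [8] (2, 0)
  [9] (4, 4)
  [10] (5, 7)

Grouping the 10 weights by Ā_13-representative: 3 linkage classes.

[[1, 2, 5, 7, 8], [3, 9], [4, 6, 10]]


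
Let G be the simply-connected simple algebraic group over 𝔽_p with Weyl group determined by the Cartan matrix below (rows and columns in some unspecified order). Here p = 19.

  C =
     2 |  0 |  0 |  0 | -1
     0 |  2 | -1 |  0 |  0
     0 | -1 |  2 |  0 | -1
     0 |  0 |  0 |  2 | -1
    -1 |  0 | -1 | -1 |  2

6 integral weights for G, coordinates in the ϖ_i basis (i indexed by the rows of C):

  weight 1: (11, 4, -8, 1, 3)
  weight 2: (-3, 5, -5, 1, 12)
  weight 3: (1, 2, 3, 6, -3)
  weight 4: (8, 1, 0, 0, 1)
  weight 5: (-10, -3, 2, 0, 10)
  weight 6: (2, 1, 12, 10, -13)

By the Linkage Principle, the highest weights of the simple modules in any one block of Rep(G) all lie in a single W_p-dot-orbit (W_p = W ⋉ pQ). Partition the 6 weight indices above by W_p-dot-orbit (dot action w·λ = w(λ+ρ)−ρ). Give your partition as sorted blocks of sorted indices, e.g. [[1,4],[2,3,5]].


Cartan matrix: type D_5 (|W|=1920); un-permuting the 5 rows.

Each λ_j+ρ reduced to Ā_19; 5-tuples below use C's row order:

  λ_1+ρ ↦ (9, 2, 1, 1, 2)
  λ_2+ρ ↦ (2, 3, 2, 2, 2)
  λ_3+ρ ↦ (0, 3, 2, 5, 2)
  λ_4+ρ ↦ (9, 2, 1, 1, 2)
  λ_5+ρ ↦ (9, 2, 1, 1, 2)
  λ_6+ρ ↦ (9, 2, 1, 1, 2)

Partition of {1..6} into 3 W_19-dot-orbits:

[[1, 4, 5, 6], [2], [3]]


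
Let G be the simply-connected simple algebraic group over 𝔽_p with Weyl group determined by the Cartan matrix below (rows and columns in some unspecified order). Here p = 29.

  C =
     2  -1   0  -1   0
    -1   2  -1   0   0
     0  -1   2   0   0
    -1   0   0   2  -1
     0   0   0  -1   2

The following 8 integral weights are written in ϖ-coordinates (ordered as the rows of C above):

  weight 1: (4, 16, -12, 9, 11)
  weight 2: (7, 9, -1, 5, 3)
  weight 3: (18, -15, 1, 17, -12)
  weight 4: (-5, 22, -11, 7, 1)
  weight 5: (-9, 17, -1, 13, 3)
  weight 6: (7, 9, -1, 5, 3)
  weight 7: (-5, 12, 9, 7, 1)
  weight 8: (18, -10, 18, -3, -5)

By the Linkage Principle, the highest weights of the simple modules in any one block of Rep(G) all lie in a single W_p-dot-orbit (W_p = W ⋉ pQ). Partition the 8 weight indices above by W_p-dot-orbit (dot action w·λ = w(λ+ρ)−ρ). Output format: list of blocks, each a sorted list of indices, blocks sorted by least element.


A_5 Cartan matrix, 5 simple roots permuted; ρ=(1,1,1,1,1).

W_29-reps of the 8 weights in Ā_29 (same 5-coord order as C):

  λ_1 → (5, 2, 4, 7, 3)
  λ_2 → (8, 10, 0, 6, 4)
  λ_3 → (5, 2, 4, 7, 3)
  λ_4 → (4, 9, 10, 4, 2)
  λ_5 → (8, 10, 0, 6, 4)
  λ_6 → (8, 10, 0, 6, 4)
  λ_7 → (4, 9, 10, 4, 2)
  λ_8 → (4, 9, 10, 4, 2)

Linkage partition of the 8 weights (3 classes, p=29):

[[1, 3], [2, 5, 6], [4, 7, 8]]


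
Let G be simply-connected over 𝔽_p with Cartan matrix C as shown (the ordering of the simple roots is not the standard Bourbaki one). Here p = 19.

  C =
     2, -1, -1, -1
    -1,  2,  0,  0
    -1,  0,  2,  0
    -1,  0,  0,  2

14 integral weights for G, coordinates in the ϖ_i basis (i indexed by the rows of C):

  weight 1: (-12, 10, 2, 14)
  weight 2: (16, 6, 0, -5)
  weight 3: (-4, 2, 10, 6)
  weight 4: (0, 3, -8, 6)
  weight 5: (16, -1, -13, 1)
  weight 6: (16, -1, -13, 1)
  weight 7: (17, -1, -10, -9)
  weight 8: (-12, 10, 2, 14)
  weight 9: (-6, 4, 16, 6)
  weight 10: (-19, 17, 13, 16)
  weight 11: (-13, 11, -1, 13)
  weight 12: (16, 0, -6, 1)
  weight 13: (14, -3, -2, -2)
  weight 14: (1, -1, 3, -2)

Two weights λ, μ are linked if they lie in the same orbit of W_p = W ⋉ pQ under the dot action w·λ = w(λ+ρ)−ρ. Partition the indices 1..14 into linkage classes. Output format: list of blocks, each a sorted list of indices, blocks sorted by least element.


Dynkin diagram of C (from the 6 off-diagonal −1 entries): D_4.

Each λ_j+ρ reduced to Ā_19; 4-tuples below use C's row order:

  [1] (3, 0, 8, 4);  [2] (1, 0, 4, 1);  [3] (3, 0, 8, 4);  [4] (4, 2, 1, 1);  [5] (0, 0, 12, 2);  [6] (0, 0, 12, 2);  [7] (1, 0, 9, 8);  [8] (3, 0, 8, 4);  [9] (0, 0, 12, 2);  [10] (1, 0, 4, 1);  [11] (0, 0, 12, 2);  [12] (1, 0, 4, 1);  [13] (4, 2, 1, 1);  [14] (1, 0, 4, 1)

These 14 weights hit 5 W_19-dot-orbits; sizes (3, 4, 2, 4, 1):

[[1, 3, 8], [2, 10, 12, 14], [4, 13], [5, 6, 9, 11], [7]]


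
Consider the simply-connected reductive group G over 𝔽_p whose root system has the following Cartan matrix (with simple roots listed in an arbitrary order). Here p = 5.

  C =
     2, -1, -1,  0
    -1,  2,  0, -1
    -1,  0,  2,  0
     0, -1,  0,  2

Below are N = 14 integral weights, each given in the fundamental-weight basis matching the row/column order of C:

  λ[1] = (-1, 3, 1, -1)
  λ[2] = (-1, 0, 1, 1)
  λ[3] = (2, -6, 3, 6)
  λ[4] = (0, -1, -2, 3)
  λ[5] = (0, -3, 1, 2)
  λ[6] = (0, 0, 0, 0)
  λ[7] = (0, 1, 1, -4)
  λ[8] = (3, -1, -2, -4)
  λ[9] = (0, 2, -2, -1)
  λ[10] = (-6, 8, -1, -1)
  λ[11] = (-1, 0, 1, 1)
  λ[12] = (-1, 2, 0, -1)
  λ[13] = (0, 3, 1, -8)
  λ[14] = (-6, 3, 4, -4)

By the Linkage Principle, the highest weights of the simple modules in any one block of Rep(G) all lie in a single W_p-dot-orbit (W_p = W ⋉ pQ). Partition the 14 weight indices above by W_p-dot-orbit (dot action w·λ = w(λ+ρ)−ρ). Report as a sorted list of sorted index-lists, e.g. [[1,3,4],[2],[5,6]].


Root system A_4: the 4×4 matrix C matches after relabeling.

Ā_5 reps of the 14 weights (A_4, coords as presented):

  λ_1+ρ ↦ (0, 3, 1, 1) · λ_2+ρ ↦ (0, 1, 2, 2) · λ_3+ρ ↦ (0, 1, 2, 2) · λ_4+ρ ↦ (0, 0, 1, 4) · λ_5+ρ ↦ (1, 1, 1, 1) · λ_6+ρ ↦ (1, 1, 1, 1) · λ_7+ρ ↦ (0, 1, 2, 2) · λ_8+ρ ↦ (0, 3, 1, 0) · λ_9+ρ ↦ (0, 3, 1, 0) · λ_10+ρ ↦ (0, 0, 1, 4) · λ_11+ρ ↦ (0, 1, 2, 2) · λ_12+ρ ↦ (0, 3, 1, 0) · λ_13+ρ ↦ (0, 1, 2, 2) · λ_14+ρ ↦ (1, 3, 0, 1)

These 14 weights hit 6 W_5-dot-orbits; sizes (1, 5, 2, 2, 3, 1):

[[1], [2, 3, 7, 11, 13], [4, 10], [5, 6], [8, 9, 12], [14]]


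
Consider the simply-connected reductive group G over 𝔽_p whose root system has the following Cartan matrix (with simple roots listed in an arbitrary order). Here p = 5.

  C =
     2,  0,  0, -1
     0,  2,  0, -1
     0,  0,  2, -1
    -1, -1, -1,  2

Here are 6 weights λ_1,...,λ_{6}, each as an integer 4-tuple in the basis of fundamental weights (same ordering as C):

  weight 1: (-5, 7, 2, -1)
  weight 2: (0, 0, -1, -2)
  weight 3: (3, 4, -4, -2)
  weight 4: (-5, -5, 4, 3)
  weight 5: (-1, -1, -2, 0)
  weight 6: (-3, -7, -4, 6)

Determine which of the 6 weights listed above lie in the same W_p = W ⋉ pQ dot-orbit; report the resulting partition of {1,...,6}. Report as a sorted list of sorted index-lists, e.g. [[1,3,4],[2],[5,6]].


D_4 Cartan matrix, 4 simple roots permuted; ρ=(1,1,1,1).

W_5-reps of the 6 weights in Ā_5 (same 4-coord order as C):

  λ_1 → (1, 1, 0, 1);  λ_2 → (0, 0, 1, 0);  λ_3 → (0, 1, 1, 0);  λ_4 → (0, 0, 1, 0);  λ_5 → (0, 0, 1, 0);  λ_6 → (1, 1, 0, 1)

These 6 weights hit 3 W_5-dot-orbits; sizes (2, 3, 1):

[[1, 6], [2, 4, 5], [3]]


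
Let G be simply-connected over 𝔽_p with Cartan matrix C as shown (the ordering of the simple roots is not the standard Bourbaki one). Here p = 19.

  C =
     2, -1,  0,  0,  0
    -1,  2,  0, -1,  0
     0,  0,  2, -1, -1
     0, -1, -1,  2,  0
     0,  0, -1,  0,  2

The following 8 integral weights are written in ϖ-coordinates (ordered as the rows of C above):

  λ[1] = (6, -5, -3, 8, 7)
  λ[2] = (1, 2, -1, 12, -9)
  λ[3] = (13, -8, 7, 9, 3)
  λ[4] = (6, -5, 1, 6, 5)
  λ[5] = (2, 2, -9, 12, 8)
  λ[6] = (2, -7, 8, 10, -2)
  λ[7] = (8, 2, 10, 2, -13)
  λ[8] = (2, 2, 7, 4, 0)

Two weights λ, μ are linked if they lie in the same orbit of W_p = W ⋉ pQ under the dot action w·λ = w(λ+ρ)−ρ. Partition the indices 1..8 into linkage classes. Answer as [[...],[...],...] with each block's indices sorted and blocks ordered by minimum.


Dynkin diagram of C (from the 8 off-diagonal −1 entries): A_5.

λ_j+ρ reflected into Ā_19 (⟨·,θ^∨⟩≤19); 5-tuples as given:

  λ_1+ρ ↦ (3, 4, 2, 3, 6) · λ_2+ρ ↦ (2, 3, 8, 5, 0) · λ_3+ρ ↦ (3, 4, 2, 3, 6) · λ_4+ρ ↦ (3, 4, 2, 3, 6) · λ_5+ρ ↦ (2, 3, 8, 5, 0) · λ_6+ρ ↦ (2, 3, 8, 5, 0) · λ_7+ρ ↦ (2, 3, 1, 2, 4) · λ_8+ρ ↦ (2, 3, 8, 5, 0)

These 8 weights hit 3 W_19-dot-orbits; sizes (3, 4, 1):

[[1, 3, 4], [2, 5, 6, 8], [7]]


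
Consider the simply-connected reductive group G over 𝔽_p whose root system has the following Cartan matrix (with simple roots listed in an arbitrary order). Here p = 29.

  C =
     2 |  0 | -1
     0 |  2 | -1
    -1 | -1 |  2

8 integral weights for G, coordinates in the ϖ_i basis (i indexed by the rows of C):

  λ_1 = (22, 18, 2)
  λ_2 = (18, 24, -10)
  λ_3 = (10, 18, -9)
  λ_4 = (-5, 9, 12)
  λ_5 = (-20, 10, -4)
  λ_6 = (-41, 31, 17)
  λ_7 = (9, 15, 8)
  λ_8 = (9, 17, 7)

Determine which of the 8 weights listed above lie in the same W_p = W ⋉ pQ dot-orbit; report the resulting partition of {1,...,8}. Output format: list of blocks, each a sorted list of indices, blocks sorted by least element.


A_3 Cartan matrix, 3 simple roots permuted; ρ=(1,1,1).

W_29-reps of the 8 weights in Ā_29 (same 3-coord order as C):

  [1] (7, 3, 3);  [2] (4, 10, 9);  [3] (3, 11, 8);  [4] (4, 10, 9);  [5] (3, 11, 8);  [6] (3, 11, 8);  [7] (4, 10, 9);  [8] (3, 11, 8)

3 distinct reps among the 8 weights ⇒ 3 W_29-linkage classes:

[[1], [2, 4, 7], [3, 5, 6, 8]]


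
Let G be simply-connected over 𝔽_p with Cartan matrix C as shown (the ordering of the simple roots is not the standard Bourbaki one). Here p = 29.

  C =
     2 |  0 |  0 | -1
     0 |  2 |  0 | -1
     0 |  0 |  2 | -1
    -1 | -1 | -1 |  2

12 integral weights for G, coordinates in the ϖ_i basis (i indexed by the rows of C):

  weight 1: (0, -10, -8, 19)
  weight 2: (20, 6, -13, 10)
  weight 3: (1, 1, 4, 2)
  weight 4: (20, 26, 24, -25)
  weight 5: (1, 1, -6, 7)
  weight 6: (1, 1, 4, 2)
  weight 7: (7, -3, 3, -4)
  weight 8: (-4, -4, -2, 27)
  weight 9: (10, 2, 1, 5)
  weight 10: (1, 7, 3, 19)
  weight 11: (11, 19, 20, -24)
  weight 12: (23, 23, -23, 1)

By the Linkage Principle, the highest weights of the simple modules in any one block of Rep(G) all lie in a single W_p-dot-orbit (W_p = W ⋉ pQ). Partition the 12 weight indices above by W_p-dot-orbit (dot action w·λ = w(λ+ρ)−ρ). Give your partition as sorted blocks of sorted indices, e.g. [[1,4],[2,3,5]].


Root system D_4: the 4×4 matrix C matches after relabeling.

Each λ_j+ρ reduced to Ā_29; 4-tuples below use C's row order:

  1: (1, 9, 7, 4) · 2: (11, 3, 2, 6) · 3: (2, 2, 5, 3) · 4: (3, 3, 1, 1) · 5: (2, 2, 5, 3) · 6: (2, 2, 5, 3) · 7: (3, 3, 1, 1) · 8: (3, 3, 1, 1) · 9: (11, 3, 2, 6) · 10: (3, 3, 1, 1) · 11: (11, 3, 2, 6) · 12: (3, 3, 1, 1)

Partition of {1..12} into 4 W_29-dot-orbits:

[[1], [2, 9, 11], [3, 5, 6], [4, 7, 8, 10, 12]]


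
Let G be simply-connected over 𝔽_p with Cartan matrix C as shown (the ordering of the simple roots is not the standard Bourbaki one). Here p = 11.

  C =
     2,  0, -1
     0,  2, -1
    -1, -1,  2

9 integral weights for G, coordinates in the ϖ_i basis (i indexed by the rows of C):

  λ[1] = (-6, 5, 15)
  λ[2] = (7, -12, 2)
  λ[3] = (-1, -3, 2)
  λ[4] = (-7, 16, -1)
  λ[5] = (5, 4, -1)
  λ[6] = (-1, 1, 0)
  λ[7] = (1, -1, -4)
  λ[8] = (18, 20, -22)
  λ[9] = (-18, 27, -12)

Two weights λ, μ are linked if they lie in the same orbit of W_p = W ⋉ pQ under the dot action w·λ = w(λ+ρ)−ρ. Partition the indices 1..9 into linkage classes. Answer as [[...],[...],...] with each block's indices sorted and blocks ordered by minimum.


Root system A_3: the 3×3 matrix C matches after relabeling.

Each λ_j+ρ reduced to Ā_11; 3-tuples below use C's row order:

  1: (6, 5, 0) · 2: (0, 3, 8) · 3: (0, 2, 1) · 4: (6, 5, 0) · 5: (6, 5, 0) · 6: (0, 2, 1) · 7: (0, 2, 1) · 8: (0, 2, 1) · 9: (6, 5, 0)

Grouping the 9 weights by Ā_11-representative: 3 linkage classes.

[[1, 4, 5, 9], [2], [3, 6, 7, 8]]


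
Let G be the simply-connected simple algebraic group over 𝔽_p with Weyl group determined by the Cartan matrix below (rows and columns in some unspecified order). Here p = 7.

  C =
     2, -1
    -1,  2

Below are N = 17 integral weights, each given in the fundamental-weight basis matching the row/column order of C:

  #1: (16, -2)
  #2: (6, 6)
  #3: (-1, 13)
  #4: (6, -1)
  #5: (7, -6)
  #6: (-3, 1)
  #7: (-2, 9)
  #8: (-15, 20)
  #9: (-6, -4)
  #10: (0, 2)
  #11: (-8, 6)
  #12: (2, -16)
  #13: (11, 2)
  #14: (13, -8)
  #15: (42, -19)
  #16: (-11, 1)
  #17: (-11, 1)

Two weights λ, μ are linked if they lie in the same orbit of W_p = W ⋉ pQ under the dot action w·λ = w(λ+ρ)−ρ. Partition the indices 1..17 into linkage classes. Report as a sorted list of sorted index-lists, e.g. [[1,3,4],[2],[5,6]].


Root system A_2: the 2×2 matrix C matches after relabeling.

λ_j+ρ reflected into Ā_7 (⟨·,θ^∨⟩≤7); 2-tuples as given:

    1: (1, 4)
    2: (0, 0)
    3: (7, 0)
    4: (7, 0)
    5: (2, 4)
    6: (2, 0)
    7: (2, 4)
    8: (7, 0)
    9: (2, 4)
    10: (1, 3)
    11: (7, 0)
    12: (1, 4)
    13: (1, 4)
    14: (0, 0)
    15: (1, 3)
    16: (1, 4)
    17: (1, 4)

Grouping the 17 weights by Ā_7-representative: 6 linkage classes.

[[1, 12, 13, 16, 17], [2, 14], [3, 4, 8, 11], [5, 7, 9], [6], [10, 15]]


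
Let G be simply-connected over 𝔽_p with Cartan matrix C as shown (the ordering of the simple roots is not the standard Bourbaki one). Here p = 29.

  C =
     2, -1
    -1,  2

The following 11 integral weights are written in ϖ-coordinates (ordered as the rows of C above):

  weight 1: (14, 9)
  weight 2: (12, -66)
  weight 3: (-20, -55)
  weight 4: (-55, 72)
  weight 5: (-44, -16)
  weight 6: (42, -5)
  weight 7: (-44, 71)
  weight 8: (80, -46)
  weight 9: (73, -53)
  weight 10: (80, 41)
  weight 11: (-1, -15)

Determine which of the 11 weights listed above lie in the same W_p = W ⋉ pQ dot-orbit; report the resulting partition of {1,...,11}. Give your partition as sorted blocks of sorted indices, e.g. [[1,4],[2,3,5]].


Dynkin diagram of C (from the 2 off-diagonal −1 entries): A_2.

Alcove-folded reps (p=29, 11 weights, presented ϖ-order):

  1: (15, 10) · 2: (7, 16) · 3: (15, 10) · 4: (15, 10) · 5: (14, 0) · 6: (15, 10) · 7: (14, 0) · 8: (7, 16) · 9: (7, 16) · 10: (7, 16) · 11: (14, 0)

These 11 weights hit 3 W_29-dot-orbits; sizes (4, 4, 3):

[[1, 3, 4, 6], [2, 8, 9, 10], [5, 7, 11]]


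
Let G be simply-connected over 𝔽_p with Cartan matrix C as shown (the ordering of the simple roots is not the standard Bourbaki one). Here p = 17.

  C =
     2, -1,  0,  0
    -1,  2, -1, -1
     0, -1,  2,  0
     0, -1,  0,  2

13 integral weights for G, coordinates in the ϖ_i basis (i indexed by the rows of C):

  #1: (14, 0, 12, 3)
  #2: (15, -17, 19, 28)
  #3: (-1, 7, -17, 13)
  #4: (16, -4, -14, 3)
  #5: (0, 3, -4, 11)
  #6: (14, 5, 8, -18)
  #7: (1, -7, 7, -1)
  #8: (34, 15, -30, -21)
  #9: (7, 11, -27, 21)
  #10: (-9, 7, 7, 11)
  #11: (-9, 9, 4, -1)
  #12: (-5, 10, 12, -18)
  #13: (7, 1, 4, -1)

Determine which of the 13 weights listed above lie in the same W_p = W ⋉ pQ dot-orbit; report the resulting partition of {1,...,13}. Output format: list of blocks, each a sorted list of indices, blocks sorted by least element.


C ↔ D_4 under row/col permutation; |W(D_4)| = 192.

Each λ_j+ρ reduced to Ā_17; 4-tuples below use C's row order:

  λ_1+ρ ↦ (1, 0, 3, 12) · λ_2+ρ ↦ (1, 0, 3, 12) · λ_3+ρ ↦ (3, 5, 3, 1) · λ_4+ρ ↦ (1, 0, 3, 12) · λ_5+ρ ↦ (1, 0, 3, 12) · λ_6+ρ ↦ (0, 2, 2, 2) · λ_7+ρ ↦ (0, 2, 2, 2) · λ_8+ρ ↦ (1, 0, 3, 12) · λ_9+ρ ↦ (3, 5, 3, 1) · λ_10+ρ ↦ (3, 5, 3, 1) · λ_11+ρ ↦ (8, 2, 5, 0) · λ_12+ρ ↦ (3, 3, 0, 4) · λ_13+ρ ↦ (8, 2, 5, 0)

Linkage partition of the 13 weights (5 classes, p=17):

[[1, 2, 4, 5, 8], [3, 9, 10], [6, 7], [11, 13], [12]]


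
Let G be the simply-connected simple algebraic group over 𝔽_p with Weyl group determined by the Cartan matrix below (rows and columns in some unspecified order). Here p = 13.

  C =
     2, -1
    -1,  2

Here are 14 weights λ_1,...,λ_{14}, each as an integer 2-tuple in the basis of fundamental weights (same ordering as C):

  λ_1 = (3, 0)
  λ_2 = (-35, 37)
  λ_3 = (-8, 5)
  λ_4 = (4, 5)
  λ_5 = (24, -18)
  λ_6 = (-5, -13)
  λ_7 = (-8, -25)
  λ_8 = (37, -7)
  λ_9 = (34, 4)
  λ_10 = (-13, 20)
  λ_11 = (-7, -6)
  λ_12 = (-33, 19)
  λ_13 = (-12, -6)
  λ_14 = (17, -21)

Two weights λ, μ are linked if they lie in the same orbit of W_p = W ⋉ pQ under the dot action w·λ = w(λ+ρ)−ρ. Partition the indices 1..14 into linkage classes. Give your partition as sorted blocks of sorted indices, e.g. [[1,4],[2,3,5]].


Dynkin diagram of C (from the 2 off-diagonal −1 entries): A_2.

W_13-reps of the 14 weights in Ā_13 (same 2-coord order as C):

  λ_1+ρ ↦ (4, 1)
  λ_2+ρ ↦ (4, 1)
  λ_3+ρ ↦ (6, 1)
  λ_4+ρ ↦ (5, 6)
  λ_5+ρ ↦ (4, 1)
  λ_6+ρ ↦ (9, 1)
  λ_7+ρ ↦ (5, 6)
  λ_8+ρ ↦ (6, 1)
  λ_9+ρ ↦ (4, 1)
  λ_10+ρ ↦ (4, 1)
  λ_11+ρ ↦ (5, 6)
  λ_12+ρ ↦ (6, 1)
  λ_13+ρ ↦ (2, 8)
  λ_14+ρ ↦ (5, 6)

These 14 weights hit 5 W_13-dot-orbits; sizes (5, 3, 4, 1, 1):

[[1, 2, 5, 9, 10], [3, 8, 12], [4, 7, 11, 14], [6], [13]]


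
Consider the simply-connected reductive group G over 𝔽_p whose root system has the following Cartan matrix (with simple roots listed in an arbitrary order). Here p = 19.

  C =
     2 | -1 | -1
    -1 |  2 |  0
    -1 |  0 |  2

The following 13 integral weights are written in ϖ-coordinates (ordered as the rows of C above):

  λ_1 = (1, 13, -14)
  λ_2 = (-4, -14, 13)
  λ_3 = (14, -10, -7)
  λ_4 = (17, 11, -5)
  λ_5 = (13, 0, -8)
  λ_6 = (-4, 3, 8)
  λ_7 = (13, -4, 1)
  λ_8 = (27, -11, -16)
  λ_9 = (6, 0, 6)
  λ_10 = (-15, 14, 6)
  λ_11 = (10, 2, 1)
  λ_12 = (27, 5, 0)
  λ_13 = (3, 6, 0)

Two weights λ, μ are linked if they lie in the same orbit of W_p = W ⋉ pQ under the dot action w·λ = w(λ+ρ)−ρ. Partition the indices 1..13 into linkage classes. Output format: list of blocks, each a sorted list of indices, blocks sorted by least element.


Root system A_3: the 3×3 matrix C matches after relabeling.

Each λ_j+ρ reduced to Ā_19; 3-tuples below use C's row order:

  1: (11, 3, 2)
  2: (11, 3, 2)
  3: (0, 9, 6)
  4: (7, 1, 7)
  5: (7, 1, 7)
  6: (3, 1, 6)
  7: (11, 3, 2)
  8: (3, 1, 6)
  9: (7, 1, 7)
  10: (7, 1, 7)
  11: (11, 3, 2)
  12: (3, 1, 6)
  13: (4, 7, 1)

The 13 indices split into 5 linkage classes (same alcove rep ⇔ same W_19-dot-orbit):

[[1, 2, 7, 11], [3], [4, 5, 9, 10], [6, 8, 12], [13]]


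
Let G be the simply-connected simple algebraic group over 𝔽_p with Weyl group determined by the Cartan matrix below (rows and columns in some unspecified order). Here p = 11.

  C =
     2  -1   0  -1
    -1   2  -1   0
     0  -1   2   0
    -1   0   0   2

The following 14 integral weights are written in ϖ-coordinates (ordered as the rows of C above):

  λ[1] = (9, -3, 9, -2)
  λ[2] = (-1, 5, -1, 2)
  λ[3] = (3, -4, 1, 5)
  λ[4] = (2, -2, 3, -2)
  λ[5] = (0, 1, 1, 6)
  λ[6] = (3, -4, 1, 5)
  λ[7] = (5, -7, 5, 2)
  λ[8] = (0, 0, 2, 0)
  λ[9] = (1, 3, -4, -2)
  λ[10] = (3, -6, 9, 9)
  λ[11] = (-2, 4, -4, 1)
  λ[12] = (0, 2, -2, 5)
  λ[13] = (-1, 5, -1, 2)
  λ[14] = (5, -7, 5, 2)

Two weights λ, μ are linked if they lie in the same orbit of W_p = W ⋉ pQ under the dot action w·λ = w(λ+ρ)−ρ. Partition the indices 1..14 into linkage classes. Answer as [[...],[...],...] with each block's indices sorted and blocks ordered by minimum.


C ↔ A_4 under row/col permutation; |W(A_4)| = 120.

Alcove-folded reps (p=11, 14 weights, presented ϖ-order):

  λ_1 → (1, 2, 1, 6) · λ_2 → (0, 6, 0, 3) · λ_3 → (1, 2, 1, 6) · λ_4 → (1, 1, 3, 1) · λ_5 → (1, 2, 1, 6) · λ_6 → (1, 2, 1, 6) · λ_7 → (0, 6, 0, 3) · λ_8 → (1, 1, 3, 1) · λ_9 → (1, 1, 3, 1) · λ_10 → (1, 1, 3, 1) · λ_11 → (1, 1, 3, 1) · λ_12 → (1, 2, 1, 6) · λ_13 → (0, 6, 0, 3) · λ_14 → (0, 6, 0, 3)

Partition of {1..14} into 3 W_11-dot-orbits:

[[1, 3, 5, 6, 12], [2, 7, 13, 14], [4, 8, 9, 10, 11]]


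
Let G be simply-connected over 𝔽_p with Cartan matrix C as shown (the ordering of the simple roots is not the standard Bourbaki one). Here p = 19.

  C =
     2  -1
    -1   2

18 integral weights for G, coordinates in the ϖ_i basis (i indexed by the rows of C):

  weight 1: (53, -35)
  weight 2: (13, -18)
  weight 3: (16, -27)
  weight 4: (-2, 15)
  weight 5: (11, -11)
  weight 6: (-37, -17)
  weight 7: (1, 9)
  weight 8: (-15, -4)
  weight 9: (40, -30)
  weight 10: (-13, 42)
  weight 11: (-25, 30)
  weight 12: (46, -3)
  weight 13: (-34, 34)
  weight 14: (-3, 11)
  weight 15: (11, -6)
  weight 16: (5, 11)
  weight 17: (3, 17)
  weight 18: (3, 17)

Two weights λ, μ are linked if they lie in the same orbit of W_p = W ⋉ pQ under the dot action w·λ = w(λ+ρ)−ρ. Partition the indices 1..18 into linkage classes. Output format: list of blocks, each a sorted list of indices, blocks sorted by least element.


A_2 Cartan matrix, 2 simple roots permuted; ρ=(1,1).

Alcove-folded reps (p=19, 18 weights, presented ϖ-order):

  λ_1 → (1, 15) · λ_2 → (3, 14) · λ_3 → (2, 10) · λ_4 → (1, 15) · λ_5 → (2, 10) · λ_6 → (3, 14) · λ_7 → (2, 10) · λ_8 → (3, 14) · λ_9 → (7, 3) · λ_10 → (7, 5) · λ_11 → (7, 5) · λ_12 → (2, 10) · λ_13 → (3, 14) · λ_14 → (2, 10) · λ_15 → (7, 5) · λ_16 → (6, 12) · λ_17 → (1, 15) · λ_18 → (1, 15)

Linkage partition of the 18 weights (6 classes, p=19):

[[1, 4, 17, 18], [2, 6, 8, 13], [3, 5, 7, 12, 14], [9], [10, 11, 15], [16]]


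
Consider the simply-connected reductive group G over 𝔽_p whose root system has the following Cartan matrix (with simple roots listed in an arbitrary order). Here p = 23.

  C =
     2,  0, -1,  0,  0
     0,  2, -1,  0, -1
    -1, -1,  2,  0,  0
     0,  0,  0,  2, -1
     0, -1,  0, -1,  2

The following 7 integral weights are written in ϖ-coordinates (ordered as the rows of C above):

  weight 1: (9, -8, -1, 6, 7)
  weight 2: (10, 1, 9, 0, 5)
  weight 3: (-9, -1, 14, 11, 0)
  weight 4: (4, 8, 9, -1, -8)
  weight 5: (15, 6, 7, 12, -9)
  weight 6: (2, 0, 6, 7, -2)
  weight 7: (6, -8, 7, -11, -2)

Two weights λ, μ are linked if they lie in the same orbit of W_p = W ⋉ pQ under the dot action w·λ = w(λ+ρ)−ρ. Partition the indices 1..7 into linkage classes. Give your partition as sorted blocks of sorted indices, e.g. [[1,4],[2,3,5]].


Cartan matrix: type A_5 (|W|=720); un-permuting the 5 rows.

Alcove-folded reps (p=23, 7 weights, presented ϖ-order):

    λ_1+ρ ↦ (3, 0, 7, 7, 1)
    λ_2+ρ ↦ (4, 2, 10, 6, 0)
    λ_3+ρ ↦ (3, 0, 7, 7, 1)
    λ_4+ρ ↦ (4, 2, 10, 6, 0)
    λ_5+ρ ↦ (3, 0, 7, 7, 1)
    λ_6+ρ ↦ (3, 0, 7, 7, 1)
    λ_7+ρ ↦ (3, 0, 7, 7, 1)

Partition of {1..7} into 2 W_23-dot-orbits:

[[1, 3, 5, 6, 7], [2, 4]]
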